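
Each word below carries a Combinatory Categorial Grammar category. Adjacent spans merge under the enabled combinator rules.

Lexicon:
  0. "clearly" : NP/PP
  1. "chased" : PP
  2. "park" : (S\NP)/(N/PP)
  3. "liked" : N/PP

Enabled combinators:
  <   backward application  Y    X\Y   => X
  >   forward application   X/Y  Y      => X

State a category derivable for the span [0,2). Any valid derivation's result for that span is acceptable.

NP

[0,4] S   <
  [0,2] NP   >
    [0,1] "clearly" : NP/PP
    [1,2] "chased" : PP
  [2,4] S\NP   >
    [2,3] "park" : (S\NP)/(N/PP)
    [3,4] "liked" : N/PP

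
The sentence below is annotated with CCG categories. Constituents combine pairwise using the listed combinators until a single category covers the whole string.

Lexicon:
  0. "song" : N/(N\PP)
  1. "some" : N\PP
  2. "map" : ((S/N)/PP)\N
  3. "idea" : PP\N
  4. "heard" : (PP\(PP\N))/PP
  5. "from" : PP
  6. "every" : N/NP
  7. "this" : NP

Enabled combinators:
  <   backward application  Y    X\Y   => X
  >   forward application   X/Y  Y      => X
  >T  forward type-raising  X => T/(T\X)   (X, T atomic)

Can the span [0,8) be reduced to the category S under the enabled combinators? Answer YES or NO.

[0,8] S   >
  [0,6] S/N   >
    [0,3] (S/N)/PP   <
      [0,2] N   >
        [0,1] "song" : N/(N\PP)
        [1,2] "some" : N\PP
      [2,3] "map" : ((S/N)/PP)\N
    [3,6] PP   <
      [3,4] "idea" : PP\N
      [4,6] PP\(PP\N)   >
        [4,5] "heard" : (PP\(PP\N))/PP
        [5,6] "from" : PP
  [6,8] N   >
    [6,7] "every" : N/NP
    [7,8] "this" : NP

YES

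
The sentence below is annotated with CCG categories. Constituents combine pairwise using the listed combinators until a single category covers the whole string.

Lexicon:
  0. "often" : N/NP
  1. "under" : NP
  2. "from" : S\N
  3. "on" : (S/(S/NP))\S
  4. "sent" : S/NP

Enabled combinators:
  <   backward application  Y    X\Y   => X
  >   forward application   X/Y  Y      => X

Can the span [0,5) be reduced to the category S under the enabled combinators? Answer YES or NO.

YES

[0,5] S   >
  [0,4] S/(S/NP)   <
    [0,3] S   <
      [0,2] N   >
        [0,1] "often" : N/NP
        [1,2] "under" : NP
      [2,3] "from" : S\N
    [3,4] "on" : (S/(S/NP))\S
  [4,5] "sent" : S/NP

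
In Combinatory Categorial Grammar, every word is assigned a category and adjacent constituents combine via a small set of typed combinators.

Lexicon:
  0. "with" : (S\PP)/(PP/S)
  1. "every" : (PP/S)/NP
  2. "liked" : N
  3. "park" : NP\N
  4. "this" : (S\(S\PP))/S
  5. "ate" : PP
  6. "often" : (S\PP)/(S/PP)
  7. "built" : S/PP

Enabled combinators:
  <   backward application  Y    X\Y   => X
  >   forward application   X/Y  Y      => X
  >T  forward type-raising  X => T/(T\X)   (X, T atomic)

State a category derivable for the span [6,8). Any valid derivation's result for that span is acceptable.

[0,8] S   <
  [0,4] S\PP   >
    [0,1] "with" : (S\PP)/(PP/S)
    [1,4] PP/S   >
      [1,2] "every" : (PP/S)/NP
      [2,4] NP   <
        [2,3] "liked" : N
        [3,4] "park" : NP\N
  [4,8] S\(S\PP)   >
    [4,5] "this" : (S\(S\PP))/S
    [5,8] S   >
      [5,6] S/(S\PP)   >T
        [5,6] "ate" : PP
      [6,8] S\PP   >
        [6,7] "often" : (S\PP)/(S/PP)
        [7,8] "built" : S/PP

S\PP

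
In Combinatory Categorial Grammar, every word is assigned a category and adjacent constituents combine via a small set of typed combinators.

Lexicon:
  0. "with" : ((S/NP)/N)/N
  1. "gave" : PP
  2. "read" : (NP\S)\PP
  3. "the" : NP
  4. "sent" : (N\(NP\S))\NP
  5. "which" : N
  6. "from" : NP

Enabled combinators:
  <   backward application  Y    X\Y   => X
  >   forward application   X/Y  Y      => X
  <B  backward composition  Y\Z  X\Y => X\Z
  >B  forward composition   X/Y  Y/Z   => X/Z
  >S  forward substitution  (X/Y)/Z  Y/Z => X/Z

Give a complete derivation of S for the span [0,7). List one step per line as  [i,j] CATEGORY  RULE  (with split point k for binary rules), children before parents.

[0,7] S   >
  [0,6] S/NP   >
    [0,5] (S/NP)/N   >
      [0,1] "with" : ((S/NP)/N)/N
      [1,5] N   <
        [1,2] "gave" : PP
        [2,5] N\PP   <B
          [2,3] "read" : (NP\S)\PP
          [3,5] N\(NP\S)   <
            [3,4] "the" : NP
            [4,5] "sent" : (N\(NP\S))\NP
    [5,6] "which" : N
  [6,7] "from" : NP

[0,1] ((S/NP)/N)/N  lex  "with"
[1,2] PP  lex  "gave"
[2,3] (NP\S)\PP  lex  "read"
[3,4] NP  lex  "the"
[4,5] (N\(NP\S))\NP  lex  "sent"
[3,5] N\(NP\S)  <  k=4
[2,5] N\PP  <B  k=3
[1,5] N  <  k=2
[0,5] (S/NP)/N  >  k=1
[5,6] N  lex  "which"
[0,6] S/NP  >  k=5
[6,7] NP  lex  "from"
[0,7] S  >  k=6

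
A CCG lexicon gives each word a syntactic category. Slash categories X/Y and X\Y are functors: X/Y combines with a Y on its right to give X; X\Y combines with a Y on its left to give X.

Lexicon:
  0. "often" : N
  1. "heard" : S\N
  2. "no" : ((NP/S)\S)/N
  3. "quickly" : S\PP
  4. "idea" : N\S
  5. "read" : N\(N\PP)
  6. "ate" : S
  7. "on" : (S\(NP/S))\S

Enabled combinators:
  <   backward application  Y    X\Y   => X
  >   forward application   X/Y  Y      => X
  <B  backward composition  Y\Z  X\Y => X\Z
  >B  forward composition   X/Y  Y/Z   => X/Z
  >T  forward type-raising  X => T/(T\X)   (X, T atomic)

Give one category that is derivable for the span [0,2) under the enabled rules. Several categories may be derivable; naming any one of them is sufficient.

S

[0,8] S   <
  [0,6] NP/S   <
    [0,2] S   >
      [0,1] S/(S\N)   >T
        [0,1] "often" : N
      [1,2] "heard" : S\N
    [2,6] (NP/S)\S   >
      [2,3] "no" : ((NP/S)\S)/N
      [3,6] N   <
        [3,5] N\PP   <B
          [3,4] "quickly" : S\PP
          [4,5] "idea" : N\S
        [5,6] "read" : N\(N\PP)
  [6,8] S\(NP/S)   <
    [6,7] "ate" : S
    [7,8] "on" : (S\(NP/S))\S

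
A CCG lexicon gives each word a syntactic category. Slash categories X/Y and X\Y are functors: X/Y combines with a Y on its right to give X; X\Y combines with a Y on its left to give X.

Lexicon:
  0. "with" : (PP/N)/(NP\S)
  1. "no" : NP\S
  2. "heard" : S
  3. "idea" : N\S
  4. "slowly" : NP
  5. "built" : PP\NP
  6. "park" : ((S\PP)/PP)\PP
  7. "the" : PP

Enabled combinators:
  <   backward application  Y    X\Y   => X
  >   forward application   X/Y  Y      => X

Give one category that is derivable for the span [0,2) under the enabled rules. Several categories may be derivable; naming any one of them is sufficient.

PP/N

[0,8] S   <
  [0,4] PP   >
    [0,2] PP/N   >
      [0,1] "with" : (PP/N)/(NP\S)
      [1,2] "no" : NP\S
    [2,4] N   <
      [2,3] "heard" : S
      [3,4] "idea" : N\S
  [4,8] S\PP   >
    [4,7] (S\PP)/PP   <
      [4,6] PP   <
        [4,5] "slowly" : NP
        [5,6] "built" : PP\NP
      [6,7] "park" : ((S\PP)/PP)\PP
    [7,8] "the" : PP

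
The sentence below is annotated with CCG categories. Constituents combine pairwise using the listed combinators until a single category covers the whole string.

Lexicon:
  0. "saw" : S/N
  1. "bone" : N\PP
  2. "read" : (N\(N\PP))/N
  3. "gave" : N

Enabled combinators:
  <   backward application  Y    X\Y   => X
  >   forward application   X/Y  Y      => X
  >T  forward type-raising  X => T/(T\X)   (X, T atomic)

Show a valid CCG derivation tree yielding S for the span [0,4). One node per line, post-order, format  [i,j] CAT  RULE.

[0,1] S/N  lex  "saw"
[1,2] N\PP  lex  "bone"
[2,3] (N\(N\PP))/N  lex  "read"
[3,4] N  lex  "gave"
[2,4] N\(N\PP)  >  k=3
[1,4] N  <  k=2
[0,4] S  >  k=1

[0,4] S   >
  [0,1] "saw" : S/N
  [1,4] N   <
    [1,2] "bone" : N\PP
    [2,4] N\(N\PP)   >
      [2,3] "read" : (N\(N\PP))/N
      [3,4] "gave" : N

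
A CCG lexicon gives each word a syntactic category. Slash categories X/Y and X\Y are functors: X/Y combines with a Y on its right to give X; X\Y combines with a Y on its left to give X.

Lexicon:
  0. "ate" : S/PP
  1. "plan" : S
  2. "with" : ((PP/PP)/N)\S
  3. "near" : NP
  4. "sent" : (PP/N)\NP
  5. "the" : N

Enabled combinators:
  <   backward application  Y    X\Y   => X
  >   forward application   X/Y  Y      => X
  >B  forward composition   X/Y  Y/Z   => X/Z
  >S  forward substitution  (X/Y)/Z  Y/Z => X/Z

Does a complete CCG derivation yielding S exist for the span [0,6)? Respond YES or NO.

YES

[0,6] S   >
  [0,1] "ate" : S/PP
  [1,6] PP   >
    [1,5] PP/N   >S
      [1,3] (PP/PP)/N   <
        [1,2] "plan" : S
        [2,3] "with" : ((PP/PP)/N)\S
      [3,5] PP/N   <
        [3,4] "near" : NP
        [4,5] "sent" : (PP/N)\NP
    [5,6] "the" : N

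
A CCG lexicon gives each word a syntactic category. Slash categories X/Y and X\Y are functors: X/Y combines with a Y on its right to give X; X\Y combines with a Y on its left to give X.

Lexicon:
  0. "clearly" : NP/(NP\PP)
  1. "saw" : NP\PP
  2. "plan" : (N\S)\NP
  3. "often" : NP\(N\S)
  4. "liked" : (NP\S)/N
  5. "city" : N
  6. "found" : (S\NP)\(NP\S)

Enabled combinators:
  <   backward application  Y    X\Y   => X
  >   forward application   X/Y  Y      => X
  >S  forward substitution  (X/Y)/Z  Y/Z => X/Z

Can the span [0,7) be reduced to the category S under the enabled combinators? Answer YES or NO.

[0,7] S   <
  [0,4] NP   <
    [0,3] N\S   <
      [0,2] NP   >
        [0,1] "clearly" : NP/(NP\PP)
        [1,2] "saw" : NP\PP
      [2,3] "plan" : (N\S)\NP
    [3,4] "often" : NP\(N\S)
  [4,7] S\NP   <
    [4,6] NP\S   >
      [4,5] "liked" : (NP\S)/N
      [5,6] "city" : N
    [6,7] "found" : (S\NP)\(NP\S)

YES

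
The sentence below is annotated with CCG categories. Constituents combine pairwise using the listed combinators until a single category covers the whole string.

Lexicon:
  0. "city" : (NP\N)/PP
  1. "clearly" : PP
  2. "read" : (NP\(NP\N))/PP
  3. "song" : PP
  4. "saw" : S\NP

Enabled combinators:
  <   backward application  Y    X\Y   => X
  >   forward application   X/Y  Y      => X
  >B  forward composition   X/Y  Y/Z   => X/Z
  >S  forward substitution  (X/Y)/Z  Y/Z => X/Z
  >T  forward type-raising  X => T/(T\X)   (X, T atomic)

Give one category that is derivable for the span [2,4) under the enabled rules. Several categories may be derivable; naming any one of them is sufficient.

[0,5] S   <
  [0,4] NP   <
    [0,2] NP\N   >
      [0,1] "city" : (NP\N)/PP
      [1,2] "clearly" : PP
    [2,4] NP\(NP\N)   >
      [2,3] "read" : (NP\(NP\N))/PP
      [3,4] "song" : PP
  [4,5] "saw" : S\NP

NP\(NP\N)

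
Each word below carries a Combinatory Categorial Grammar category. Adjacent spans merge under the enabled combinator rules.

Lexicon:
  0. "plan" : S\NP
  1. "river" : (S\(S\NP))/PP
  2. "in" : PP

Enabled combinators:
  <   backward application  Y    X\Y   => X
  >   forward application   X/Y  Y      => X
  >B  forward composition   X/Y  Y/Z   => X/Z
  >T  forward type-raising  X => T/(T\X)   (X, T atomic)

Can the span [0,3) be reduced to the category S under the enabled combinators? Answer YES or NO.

[0,3] S   <
  [0,1] "plan" : S\NP
  [1,3] S\(S\NP)   >
    [1,2] "river" : (S\(S\NP))/PP
    [2,3] "in" : PP

YES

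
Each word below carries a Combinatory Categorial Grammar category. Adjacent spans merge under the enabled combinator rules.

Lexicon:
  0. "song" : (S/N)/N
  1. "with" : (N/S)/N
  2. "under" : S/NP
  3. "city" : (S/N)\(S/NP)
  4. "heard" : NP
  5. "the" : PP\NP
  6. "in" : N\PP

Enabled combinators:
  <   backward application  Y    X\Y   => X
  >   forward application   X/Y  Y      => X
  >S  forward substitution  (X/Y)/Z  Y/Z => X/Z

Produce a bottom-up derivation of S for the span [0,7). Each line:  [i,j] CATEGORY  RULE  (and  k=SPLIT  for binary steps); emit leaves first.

[0,1] (S/N)/N  lex  "song"
[1,2] (N/S)/N  lex  "with"
[2,3] S/NP  lex  "under"
[3,4] (S/N)\(S/NP)  lex  "city"
[2,4] S/N  <  k=3
[1,4] N/N  >S  k=2
[0,4] S/N  >S  k=1
[4,5] NP  lex  "heard"
[5,6] PP\NP  lex  "the"
[4,6] PP  <  k=5
[6,7] N\PP  lex  "in"
[4,7] N  <  k=6
[0,7] S  >  k=4

[0,7] S   >
  [0,4] S/N   >S
    [0,1] "song" : (S/N)/N
    [1,4] N/N   >S
      [1,2] "with" : (N/S)/N
      [2,4] S/N   <
        [2,3] "under" : S/NP
        [3,4] "city" : (S/N)\(S/NP)
  [4,7] N   <
    [4,6] PP   <
      [4,5] "heard" : NP
      [5,6] "the" : PP\NP
    [6,7] "in" : N\PP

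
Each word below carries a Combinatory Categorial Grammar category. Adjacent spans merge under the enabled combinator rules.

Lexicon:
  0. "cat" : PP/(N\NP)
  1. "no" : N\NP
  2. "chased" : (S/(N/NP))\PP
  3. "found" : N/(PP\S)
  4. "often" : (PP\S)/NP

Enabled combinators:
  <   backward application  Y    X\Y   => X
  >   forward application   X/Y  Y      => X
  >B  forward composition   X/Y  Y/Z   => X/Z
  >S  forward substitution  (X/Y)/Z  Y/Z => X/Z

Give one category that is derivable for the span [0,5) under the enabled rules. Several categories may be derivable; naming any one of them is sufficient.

S

[0,5] S   >
  [0,3] S/(N/NP)   <
    [0,2] PP   >
      [0,1] "cat" : PP/(N\NP)
      [1,2] "no" : N\NP
    [2,3] "chased" : (S/(N/NP))\PP
  [3,5] N/NP   >B
    [3,4] "found" : N/(PP\S)
    [4,5] "often" : (PP\S)/NP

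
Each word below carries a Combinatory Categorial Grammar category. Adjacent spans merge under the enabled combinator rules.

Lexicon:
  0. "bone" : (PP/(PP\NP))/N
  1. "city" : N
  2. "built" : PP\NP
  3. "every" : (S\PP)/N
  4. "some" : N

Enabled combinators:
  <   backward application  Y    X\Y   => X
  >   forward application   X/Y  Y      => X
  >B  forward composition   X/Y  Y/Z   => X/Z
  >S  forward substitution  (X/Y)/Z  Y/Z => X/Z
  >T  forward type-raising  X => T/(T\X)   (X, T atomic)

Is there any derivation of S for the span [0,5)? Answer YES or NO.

YES

[0,5] S   <
  [0,3] PP   >
    [0,2] PP/(PP\NP)   >
      [0,1] "bone" : (PP/(PP\NP))/N
      [1,2] "city" : N
    [2,3] "built" : PP\NP
  [3,5] S\PP   >
    [3,4] "every" : (S\PP)/N
    [4,5] "some" : N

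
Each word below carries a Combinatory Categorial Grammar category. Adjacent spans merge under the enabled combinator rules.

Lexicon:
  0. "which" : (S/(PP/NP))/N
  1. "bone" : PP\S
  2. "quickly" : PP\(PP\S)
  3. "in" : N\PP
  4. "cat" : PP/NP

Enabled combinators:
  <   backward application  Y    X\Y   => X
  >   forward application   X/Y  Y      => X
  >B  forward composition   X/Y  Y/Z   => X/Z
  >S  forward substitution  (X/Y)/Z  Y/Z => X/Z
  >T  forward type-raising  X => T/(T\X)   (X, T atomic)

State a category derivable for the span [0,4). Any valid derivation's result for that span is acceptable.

[0,5] S   >
  [0,4] S/(PP/NP)   >
    [0,1] "which" : (S/(PP/NP))/N
    [1,4] N   <
      [1,3] PP   <
        [1,2] "bone" : PP\S
        [2,3] "quickly" : PP\(PP\S)
      [3,4] "in" : N\PP
  [4,5] "cat" : PP/NP

S/(PP/NP)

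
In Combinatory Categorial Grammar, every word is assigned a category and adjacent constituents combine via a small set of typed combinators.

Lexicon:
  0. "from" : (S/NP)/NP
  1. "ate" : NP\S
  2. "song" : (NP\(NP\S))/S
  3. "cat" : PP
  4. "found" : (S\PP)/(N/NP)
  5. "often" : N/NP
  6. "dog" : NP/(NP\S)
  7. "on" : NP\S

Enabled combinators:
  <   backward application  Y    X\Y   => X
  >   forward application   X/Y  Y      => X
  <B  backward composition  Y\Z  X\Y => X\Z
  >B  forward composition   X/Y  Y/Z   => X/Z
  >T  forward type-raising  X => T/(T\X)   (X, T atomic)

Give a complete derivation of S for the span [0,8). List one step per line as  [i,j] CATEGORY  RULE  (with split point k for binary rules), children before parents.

[0,8] S   >
  [0,6] S/NP   >
    [0,1] "from" : (S/NP)/NP
    [1,6] NP   <
      [1,2] "ate" : NP\S
      [2,6] NP\(NP\S)   >
        [2,3] "song" : (NP\(NP\S))/S
        [3,6] S   <
          [3,4] "cat" : PP
          [4,6] S\PP   >
            [4,5] "found" : (S\PP)/(N/NP)
            [5,6] "often" : N/NP
  [6,8] NP   >
    [6,7] "dog" : NP/(NP\S)
    [7,8] "on" : NP\S

[0,1] (S/NP)/NP  lex  "from"
[1,2] NP\S  lex  "ate"
[2,3] (NP\(NP\S))/S  lex  "song"
[3,4] PP  lex  "cat"
[4,5] (S\PP)/(N/NP)  lex  "found"
[5,6] N/NP  lex  "often"
[4,6] S\PP  >  k=5
[3,6] S  <  k=4
[2,6] NP\(NP\S)  >  k=3
[1,6] NP  <  k=2
[0,6] S/NP  >  k=1
[6,7] NP/(NP\S)  lex  "dog"
[7,8] NP\S  lex  "on"
[6,8] NP  >  k=7
[0,8] S  >  k=6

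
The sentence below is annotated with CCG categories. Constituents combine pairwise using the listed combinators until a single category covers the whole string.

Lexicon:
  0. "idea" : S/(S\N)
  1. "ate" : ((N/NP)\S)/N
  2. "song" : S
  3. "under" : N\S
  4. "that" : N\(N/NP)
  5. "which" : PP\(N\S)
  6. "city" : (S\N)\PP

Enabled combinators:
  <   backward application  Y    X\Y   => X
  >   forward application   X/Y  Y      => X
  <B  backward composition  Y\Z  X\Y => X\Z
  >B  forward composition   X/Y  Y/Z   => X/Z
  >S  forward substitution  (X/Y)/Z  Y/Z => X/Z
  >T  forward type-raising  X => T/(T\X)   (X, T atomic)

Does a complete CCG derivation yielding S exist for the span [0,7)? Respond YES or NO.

YES

[0,7] S   >
  [0,1] "idea" : S/(S\N)
  [1,7] S\N   <
    [1,6] PP   <
      [1,5] N\S   <B
        [1,4] (N/NP)\S   >
          [1,2] "ate" : ((N/NP)\S)/N
          [2,4] N   <
            [2,3] "song" : S
            [3,4] "under" : N\S
        [4,5] "that" : N\(N/NP)
      [5,6] "which" : PP\(N\S)
    [6,7] "city" : (S\N)\PP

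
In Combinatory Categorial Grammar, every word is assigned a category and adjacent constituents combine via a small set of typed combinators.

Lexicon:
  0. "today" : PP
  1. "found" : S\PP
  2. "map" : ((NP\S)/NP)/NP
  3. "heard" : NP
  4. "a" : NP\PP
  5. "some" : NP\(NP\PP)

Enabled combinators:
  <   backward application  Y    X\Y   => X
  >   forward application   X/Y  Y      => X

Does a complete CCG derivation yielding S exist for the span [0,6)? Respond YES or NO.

NO

PP S\PP ((NP\S)/NP)/NP NP NP\PP NP\(NP\PP)
CKY chart[0,6] = {NP}; S ∉ chart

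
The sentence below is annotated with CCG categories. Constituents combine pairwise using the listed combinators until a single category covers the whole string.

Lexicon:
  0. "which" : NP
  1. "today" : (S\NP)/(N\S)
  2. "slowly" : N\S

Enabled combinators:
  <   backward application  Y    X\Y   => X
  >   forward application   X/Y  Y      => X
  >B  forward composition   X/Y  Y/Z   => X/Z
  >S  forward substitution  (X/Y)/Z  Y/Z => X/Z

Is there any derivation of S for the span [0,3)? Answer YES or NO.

YES

[0,3] S   <
  [0,1] "which" : NP
  [1,3] S\NP   >
    [1,2] "today" : (S\NP)/(N\S)
    [2,3] "slowly" : N\S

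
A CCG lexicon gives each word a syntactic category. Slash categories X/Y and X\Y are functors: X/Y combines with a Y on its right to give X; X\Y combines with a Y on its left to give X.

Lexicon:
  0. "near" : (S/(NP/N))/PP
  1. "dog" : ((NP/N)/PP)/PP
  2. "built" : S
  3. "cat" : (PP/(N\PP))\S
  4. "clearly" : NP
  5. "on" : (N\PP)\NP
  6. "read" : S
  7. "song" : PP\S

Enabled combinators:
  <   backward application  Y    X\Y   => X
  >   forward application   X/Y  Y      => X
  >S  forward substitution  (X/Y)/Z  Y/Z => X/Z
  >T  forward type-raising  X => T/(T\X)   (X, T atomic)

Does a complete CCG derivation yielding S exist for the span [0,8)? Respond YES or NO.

[0,8] S   >
  [0,6] S/PP   >S
    [0,1] "near" : (S/(NP/N))/PP
    [1,6] (NP/N)/PP   >
      [1,2] "dog" : ((NP/N)/PP)/PP
      [2,6] PP   >
        [2,4] PP/(N\PP)   <
          [2,3] "built" : S
          [3,4] "cat" : (PP/(N\PP))\S
        [4,6] N\PP   <
          [4,5] "clearly" : NP
          [5,6] "on" : (N\PP)\NP
  [6,8] PP   >
    [6,7] PP/(PP\S)   >T
      [6,7] "read" : S
    [7,8] "song" : PP\S

YES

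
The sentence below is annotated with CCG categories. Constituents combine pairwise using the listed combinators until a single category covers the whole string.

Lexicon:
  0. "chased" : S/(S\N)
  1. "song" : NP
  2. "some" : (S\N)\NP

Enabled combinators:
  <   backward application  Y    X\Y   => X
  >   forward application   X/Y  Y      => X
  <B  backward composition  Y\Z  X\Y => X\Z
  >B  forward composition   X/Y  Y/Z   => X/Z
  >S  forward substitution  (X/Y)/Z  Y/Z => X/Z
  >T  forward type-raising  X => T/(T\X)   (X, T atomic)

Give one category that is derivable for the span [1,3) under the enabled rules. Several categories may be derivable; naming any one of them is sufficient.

S\N

[0,3] S   >
  [0,1] "chased" : S/(S\N)
  [1,3] S\N   <
    [1,2] "song" : NP
    [2,3] "some" : (S\N)\NP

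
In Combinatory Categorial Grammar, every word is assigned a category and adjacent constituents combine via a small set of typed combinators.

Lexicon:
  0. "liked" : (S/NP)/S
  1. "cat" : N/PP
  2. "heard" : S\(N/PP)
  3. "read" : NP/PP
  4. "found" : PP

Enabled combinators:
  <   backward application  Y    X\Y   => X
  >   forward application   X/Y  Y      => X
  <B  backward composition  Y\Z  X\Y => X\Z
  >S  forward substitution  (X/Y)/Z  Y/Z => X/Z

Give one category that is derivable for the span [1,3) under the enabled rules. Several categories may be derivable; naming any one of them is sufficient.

[0,5] S   >
  [0,3] S/NP   >
    [0,1] "liked" : (S/NP)/S
    [1,3] S   <
      [1,2] "cat" : N/PP
      [2,3] "heard" : S\(N/PP)
  [3,5] NP   >
    [3,4] "read" : NP/PP
    [4,5] "found" : PP

S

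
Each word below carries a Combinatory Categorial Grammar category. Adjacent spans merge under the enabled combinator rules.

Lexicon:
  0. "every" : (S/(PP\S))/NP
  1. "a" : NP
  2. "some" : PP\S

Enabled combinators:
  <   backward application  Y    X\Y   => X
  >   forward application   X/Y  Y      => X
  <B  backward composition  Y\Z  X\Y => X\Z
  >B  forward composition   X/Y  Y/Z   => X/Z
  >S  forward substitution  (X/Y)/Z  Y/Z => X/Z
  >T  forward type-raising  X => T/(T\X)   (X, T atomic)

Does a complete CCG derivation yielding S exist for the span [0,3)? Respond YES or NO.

[0,3] S   >
  [0,2] S/(PP\S)   >
    [0,1] "every" : (S/(PP\S))/NP
    [1,2] "a" : NP
  [2,3] "some" : PP\S

YES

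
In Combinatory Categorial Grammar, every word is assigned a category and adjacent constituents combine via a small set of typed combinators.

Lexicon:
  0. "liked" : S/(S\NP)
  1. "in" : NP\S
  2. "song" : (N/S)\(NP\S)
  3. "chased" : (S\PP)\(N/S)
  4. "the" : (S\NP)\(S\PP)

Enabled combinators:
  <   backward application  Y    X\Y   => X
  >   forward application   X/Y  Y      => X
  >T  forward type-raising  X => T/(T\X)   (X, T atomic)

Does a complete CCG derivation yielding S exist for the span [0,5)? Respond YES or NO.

[0,5] S   >
  [0,1] "liked" : S/(S\NP)
  [1,5] S\NP   <
    [1,4] S\PP   <
      [1,3] N/S   <
        [1,2] "in" : NP\S
        [2,3] "song" : (N/S)\(NP\S)
      [3,4] "chased" : (S\PP)\(N/S)
    [4,5] "the" : (S\NP)\(S\PP)

YES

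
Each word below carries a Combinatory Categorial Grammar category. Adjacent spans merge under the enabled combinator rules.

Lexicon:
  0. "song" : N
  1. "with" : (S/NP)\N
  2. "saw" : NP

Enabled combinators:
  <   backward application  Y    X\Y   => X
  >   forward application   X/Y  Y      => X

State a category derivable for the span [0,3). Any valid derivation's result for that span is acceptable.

S

[0,3] S   >
  [0,2] S/NP   <
    [0,1] "song" : N
    [1,2] "with" : (S/NP)\N
  [2,3] "saw" : NP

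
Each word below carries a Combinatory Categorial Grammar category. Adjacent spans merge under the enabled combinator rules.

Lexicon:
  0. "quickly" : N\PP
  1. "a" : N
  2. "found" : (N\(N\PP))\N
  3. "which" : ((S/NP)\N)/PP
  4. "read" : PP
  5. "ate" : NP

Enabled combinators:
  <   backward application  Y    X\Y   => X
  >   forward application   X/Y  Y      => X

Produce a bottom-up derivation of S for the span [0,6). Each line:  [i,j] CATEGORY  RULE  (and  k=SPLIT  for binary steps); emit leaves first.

[0,6] S   >
  [0,5] S/NP   <
    [0,3] N   <
      [0,1] "quickly" : N\PP
      [1,3] N\(N\PP)   <
        [1,2] "a" : N
        [2,3] "found" : (N\(N\PP))\N
    [3,5] (S/NP)\N   >
      [3,4] "which" : ((S/NP)\N)/PP
      [4,5] "read" : PP
  [5,6] "ate" : NP

[0,1] N\PP  lex  "quickly"
[1,2] N  lex  "a"
[2,3] (N\(N\PP))\N  lex  "found"
[1,3] N\(N\PP)  <  k=2
[0,3] N  <  k=1
[3,4] ((S/NP)\N)/PP  lex  "which"
[4,5] PP  lex  "read"
[3,5] (S/NP)\N  >  k=4
[0,5] S/NP  <  k=3
[5,6] NP  lex  "ate"
[0,6] S  >  k=5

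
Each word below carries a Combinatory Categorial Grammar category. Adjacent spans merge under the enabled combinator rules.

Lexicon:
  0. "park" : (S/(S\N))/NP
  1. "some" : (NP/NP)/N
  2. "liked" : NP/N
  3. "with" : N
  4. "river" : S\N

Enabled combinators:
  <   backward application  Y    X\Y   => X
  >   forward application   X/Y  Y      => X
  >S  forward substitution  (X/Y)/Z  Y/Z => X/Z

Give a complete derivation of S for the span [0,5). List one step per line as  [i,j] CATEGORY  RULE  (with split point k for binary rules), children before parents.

[0,5] S   >
  [0,4] S/(S\N)   >
    [0,1] "park" : (S/(S\N))/NP
    [1,4] NP   >
      [1,3] NP/N   >S
        [1,2] "some" : (NP/NP)/N
        [2,3] "liked" : NP/N
      [3,4] "with" : N
  [4,5] "river" : S\N

[0,1] (S/(S\N))/NP  lex  "park"
[1,2] (NP/NP)/N  lex  "some"
[2,3] NP/N  lex  "liked"
[1,3] NP/N  >S  k=2
[3,4] N  lex  "with"
[1,4] NP  >  k=3
[0,4] S/(S\N)  >  k=1
[4,5] S\N  lex  "river"
[0,5] S  >  k=4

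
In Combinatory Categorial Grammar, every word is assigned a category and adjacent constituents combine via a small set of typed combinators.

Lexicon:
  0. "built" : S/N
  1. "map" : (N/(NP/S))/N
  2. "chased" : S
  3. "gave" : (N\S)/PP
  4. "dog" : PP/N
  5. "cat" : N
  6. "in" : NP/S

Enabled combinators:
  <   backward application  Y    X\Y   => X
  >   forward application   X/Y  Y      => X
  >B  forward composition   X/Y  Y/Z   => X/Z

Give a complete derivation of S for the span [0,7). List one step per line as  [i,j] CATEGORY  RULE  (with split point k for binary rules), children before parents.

[0,7] S   >
  [0,1] "built" : S/N
  [1,7] N   >
    [1,6] N/(NP/S)   >
      [1,2] "map" : (N/(NP/S))/N
      [2,6] N   <
        [2,3] "chased" : S
        [3,6] N\S   >
          [3,4] "gave" : (N\S)/PP
          [4,6] PP   >
            [4,5] "dog" : PP/N
            [5,6] "cat" : N
    [6,7] "in" : NP/S

[0,1] S/N  lex  "built"
[1,2] (N/(NP/S))/N  lex  "map"
[2,3] S  lex  "chased"
[3,4] (N\S)/PP  lex  "gave"
[4,5] PP/N  lex  "dog"
[5,6] N  lex  "cat"
[4,6] PP  >  k=5
[3,6] N\S  >  k=4
[2,6] N  <  k=3
[1,6] N/(NP/S)  >  k=2
[6,7] NP/S  lex  "in"
[1,7] N  >  k=6
[0,7] S  >  k=1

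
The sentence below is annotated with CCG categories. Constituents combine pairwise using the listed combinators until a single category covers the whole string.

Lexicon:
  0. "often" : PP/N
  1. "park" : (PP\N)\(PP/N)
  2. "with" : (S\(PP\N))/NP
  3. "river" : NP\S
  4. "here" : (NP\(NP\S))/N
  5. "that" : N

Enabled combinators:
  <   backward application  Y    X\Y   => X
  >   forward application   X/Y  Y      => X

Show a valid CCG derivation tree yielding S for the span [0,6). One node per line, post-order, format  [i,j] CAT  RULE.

[0,1] PP/N  lex  "often"
[1,2] (PP\N)\(PP/N)  lex  "park"
[0,2] PP\N  <  k=1
[2,3] (S\(PP\N))/NP  lex  "with"
[3,4] NP\S  lex  "river"
[4,5] (NP\(NP\S))/N  lex  "here"
[5,6] N  lex  "that"
[4,6] NP\(NP\S)  >  k=5
[3,6] NP  <  k=4
[2,6] S\(PP\N)  >  k=3
[0,6] S  <  k=2

[0,6] S   <
  [0,2] PP\N   <
    [0,1] "often" : PP/N
    [1,2] "park" : (PP\N)\(PP/N)
  [2,6] S\(PP\N)   >
    [2,3] "with" : (S\(PP\N))/NP
    [3,6] NP   <
      [3,4] "river" : NP\S
      [4,6] NP\(NP\S)   >
        [4,5] "here" : (NP\(NP\S))/N
        [5,6] "that" : N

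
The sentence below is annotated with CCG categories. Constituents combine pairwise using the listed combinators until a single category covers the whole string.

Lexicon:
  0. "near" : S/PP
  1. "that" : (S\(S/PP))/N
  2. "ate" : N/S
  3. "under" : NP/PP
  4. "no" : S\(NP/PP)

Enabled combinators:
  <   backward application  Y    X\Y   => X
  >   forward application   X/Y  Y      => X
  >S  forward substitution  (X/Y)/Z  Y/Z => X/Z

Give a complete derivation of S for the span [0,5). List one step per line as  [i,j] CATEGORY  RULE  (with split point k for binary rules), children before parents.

[0,5] S   <
  [0,1] "near" : S/PP
  [1,5] S\(S/PP)   >
    [1,2] "that" : (S\(S/PP))/N
    [2,5] N   >
      [2,3] "ate" : N/S
      [3,5] S   <
        [3,4] "under" : NP/PP
        [4,5] "no" : S\(NP/PP)

[0,1] S/PP  lex  "near"
[1,2] (S\(S/PP))/N  lex  "that"
[2,3] N/S  lex  "ate"
[3,4] NP/PP  lex  "under"
[4,5] S\(NP/PP)  lex  "no"
[3,5] S  <  k=4
[2,5] N  >  k=3
[1,5] S\(S/PP)  >  k=2
[0,5] S  <  k=1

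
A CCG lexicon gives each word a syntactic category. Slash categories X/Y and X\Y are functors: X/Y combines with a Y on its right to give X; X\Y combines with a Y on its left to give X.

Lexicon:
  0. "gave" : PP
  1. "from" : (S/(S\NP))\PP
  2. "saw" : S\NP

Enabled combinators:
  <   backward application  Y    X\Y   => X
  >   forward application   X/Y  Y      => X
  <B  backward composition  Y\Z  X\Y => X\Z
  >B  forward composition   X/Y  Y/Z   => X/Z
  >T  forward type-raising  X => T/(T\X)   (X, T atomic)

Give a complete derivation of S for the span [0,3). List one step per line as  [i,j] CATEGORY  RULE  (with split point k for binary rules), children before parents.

[0,1] PP  lex  "gave"
[1,2] (S/(S\NP))\PP  lex  "from"
[0,2] S/(S\NP)  <  k=1
[2,3] S\NP  lex  "saw"
[0,3] S  >  k=2

[0,3] S   >
  [0,2] S/(S\NP)   <
    [0,1] "gave" : PP
    [1,2] "from" : (S/(S\NP))\PP
  [2,3] "saw" : S\NP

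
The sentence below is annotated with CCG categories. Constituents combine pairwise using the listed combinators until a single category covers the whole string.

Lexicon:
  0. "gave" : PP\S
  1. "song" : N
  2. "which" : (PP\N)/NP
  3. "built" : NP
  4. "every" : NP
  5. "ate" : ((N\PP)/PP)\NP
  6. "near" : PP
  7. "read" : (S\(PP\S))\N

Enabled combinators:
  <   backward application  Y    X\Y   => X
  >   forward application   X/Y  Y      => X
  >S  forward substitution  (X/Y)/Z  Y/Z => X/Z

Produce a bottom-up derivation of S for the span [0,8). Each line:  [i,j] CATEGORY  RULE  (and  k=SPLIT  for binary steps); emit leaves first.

[0,1] PP\S  lex  "gave"
[1,2] N  lex  "song"
[2,3] (PP\N)/NP  lex  "which"
[3,4] NP  lex  "built"
[2,4] PP\N  >  k=3
[1,4] PP  <  k=2
[4,5] NP  lex  "every"
[5,6] ((N\PP)/PP)\NP  lex  "ate"
[4,6] (N\PP)/PP  <  k=5
[6,7] PP  lex  "near"
[4,7] N\PP  >  k=6
[1,7] N  <  k=4
[7,8] (S\(PP\S))\N  lex  "read"
[1,8] S\(PP\S)  <  k=7
[0,8] S  <  k=1

[0,8] S   <
  [0,1] "gave" : PP\S
  [1,8] S\(PP\S)   <
    [1,7] N   <
      [1,4] PP   <
        [1,2] "song" : N
        [2,4] PP\N   >
          [2,3] "which" : (PP\N)/NP
          [3,4] "built" : NP
      [4,7] N\PP   >
        [4,6] (N\PP)/PP   <
          [4,5] "every" : NP
          [5,6] "ate" : ((N\PP)/PP)\NP
        [6,7] "near" : PP
    [7,8] "read" : (S\(PP\S))\N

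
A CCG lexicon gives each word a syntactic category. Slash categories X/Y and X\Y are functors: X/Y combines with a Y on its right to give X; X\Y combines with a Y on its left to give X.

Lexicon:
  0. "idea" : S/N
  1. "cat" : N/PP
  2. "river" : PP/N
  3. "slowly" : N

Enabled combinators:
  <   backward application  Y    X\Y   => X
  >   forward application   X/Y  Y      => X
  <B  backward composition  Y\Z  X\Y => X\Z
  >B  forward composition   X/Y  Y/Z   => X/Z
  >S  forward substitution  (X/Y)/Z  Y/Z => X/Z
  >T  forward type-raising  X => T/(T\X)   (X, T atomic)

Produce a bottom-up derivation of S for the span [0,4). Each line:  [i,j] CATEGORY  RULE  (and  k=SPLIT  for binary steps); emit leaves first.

[0,1] S/N  lex  "idea"
[1,2] N/PP  lex  "cat"
[2,3] PP/N  lex  "river"
[3,4] N  lex  "slowly"
[2,4] PP  >  k=3
[1,4] N  >  k=2
[0,4] S  >  k=1

[0,4] S   >
  [0,1] "idea" : S/N
  [1,4] N   >
    [1,2] "cat" : N/PP
    [2,4] PP   >
      [2,3] "river" : PP/N
      [3,4] "slowly" : N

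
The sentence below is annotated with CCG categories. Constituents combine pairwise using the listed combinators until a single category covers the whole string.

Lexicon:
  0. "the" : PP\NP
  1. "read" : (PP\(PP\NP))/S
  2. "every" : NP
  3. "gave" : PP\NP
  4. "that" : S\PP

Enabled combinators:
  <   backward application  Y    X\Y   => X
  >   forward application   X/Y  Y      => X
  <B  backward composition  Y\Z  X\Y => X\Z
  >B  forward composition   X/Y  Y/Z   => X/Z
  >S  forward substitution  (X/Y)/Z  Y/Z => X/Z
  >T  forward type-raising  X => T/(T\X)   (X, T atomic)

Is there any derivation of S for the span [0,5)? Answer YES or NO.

PP\NP (PP\(PP\NP))/S NP PP\NP S\PP
CKY chart[0,5] = {N/(N\PP), NP/(NP\PP), PP, PP/(PP\PP), S/(S\PP)}; S ∉ chart

NO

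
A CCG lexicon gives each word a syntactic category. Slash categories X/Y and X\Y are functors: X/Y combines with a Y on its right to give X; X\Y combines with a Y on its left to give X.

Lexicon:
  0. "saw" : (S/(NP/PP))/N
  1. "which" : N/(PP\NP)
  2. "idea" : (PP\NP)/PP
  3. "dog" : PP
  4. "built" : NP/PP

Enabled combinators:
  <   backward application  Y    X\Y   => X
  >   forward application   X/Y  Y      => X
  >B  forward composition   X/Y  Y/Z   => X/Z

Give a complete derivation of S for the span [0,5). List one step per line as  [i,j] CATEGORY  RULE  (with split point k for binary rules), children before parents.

[0,5] S   >
  [0,4] S/(NP/PP)   >
    [0,1] "saw" : (S/(NP/PP))/N
    [1,4] N   >
      [1,3] N/PP   >B
        [1,2] "which" : N/(PP\NP)
        [2,3] "idea" : (PP\NP)/PP
      [3,4] "dog" : PP
  [4,5] "built" : NP/PP

[0,1] (S/(NP/PP))/N  lex  "saw"
[1,2] N/(PP\NP)  lex  "which"
[2,3] (PP\NP)/PP  lex  "idea"
[1,3] N/PP  >B  k=2
[3,4] PP  lex  "dog"
[1,4] N  >  k=3
[0,4] S/(NP/PP)  >  k=1
[4,5] NP/PP  lex  "built"
[0,5] S  >  k=4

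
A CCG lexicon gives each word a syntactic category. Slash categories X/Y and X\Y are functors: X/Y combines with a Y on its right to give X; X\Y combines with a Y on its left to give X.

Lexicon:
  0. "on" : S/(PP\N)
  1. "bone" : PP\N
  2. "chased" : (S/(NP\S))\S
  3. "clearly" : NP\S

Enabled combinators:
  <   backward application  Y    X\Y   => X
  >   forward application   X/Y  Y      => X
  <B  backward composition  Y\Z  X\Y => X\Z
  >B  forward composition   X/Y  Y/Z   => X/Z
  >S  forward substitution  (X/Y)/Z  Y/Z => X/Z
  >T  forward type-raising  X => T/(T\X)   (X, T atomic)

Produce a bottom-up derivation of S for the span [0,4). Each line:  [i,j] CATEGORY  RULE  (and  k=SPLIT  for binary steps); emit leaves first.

[0,4] S   >
  [0,3] S/(NP\S)   <
    [0,2] S   >
      [0,1] "on" : S/(PP\N)
      [1,2] "bone" : PP\N
    [2,3] "chased" : (S/(NP\S))\S
  [3,4] "clearly" : NP\S

[0,1] S/(PP\N)  lex  "on"
[1,2] PP\N  lex  "bone"
[0,2] S  >  k=1
[2,3] (S/(NP\S))\S  lex  "chased"
[0,3] S/(NP\S)  <  k=2
[3,4] NP\S  lex  "clearly"
[0,4] S  >  k=3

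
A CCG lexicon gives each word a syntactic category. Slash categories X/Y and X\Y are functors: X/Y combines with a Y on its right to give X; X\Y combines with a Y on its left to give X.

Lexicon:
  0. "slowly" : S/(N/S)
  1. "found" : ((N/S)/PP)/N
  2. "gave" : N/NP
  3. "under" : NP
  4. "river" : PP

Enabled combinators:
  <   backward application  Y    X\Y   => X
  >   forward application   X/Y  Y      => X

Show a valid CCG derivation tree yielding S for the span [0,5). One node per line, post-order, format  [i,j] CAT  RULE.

[0,1] S/(N/S)  lex  "slowly"
[1,2] ((N/S)/PP)/N  lex  "found"
[2,3] N/NP  lex  "gave"
[3,4] NP  lex  "under"
[2,4] N  >  k=3
[1,4] (N/S)/PP  >  k=2
[4,5] PP  lex  "river"
[1,5] N/S  >  k=4
[0,5] S  >  k=1

[0,5] S   >
  [0,1] "slowly" : S/(N/S)
  [1,5] N/S   >
    [1,4] (N/S)/PP   >
      [1,2] "found" : ((N/S)/PP)/N
      [2,4] N   >
        [2,3] "gave" : N/NP
        [3,4] "under" : NP
    [4,5] "river" : PP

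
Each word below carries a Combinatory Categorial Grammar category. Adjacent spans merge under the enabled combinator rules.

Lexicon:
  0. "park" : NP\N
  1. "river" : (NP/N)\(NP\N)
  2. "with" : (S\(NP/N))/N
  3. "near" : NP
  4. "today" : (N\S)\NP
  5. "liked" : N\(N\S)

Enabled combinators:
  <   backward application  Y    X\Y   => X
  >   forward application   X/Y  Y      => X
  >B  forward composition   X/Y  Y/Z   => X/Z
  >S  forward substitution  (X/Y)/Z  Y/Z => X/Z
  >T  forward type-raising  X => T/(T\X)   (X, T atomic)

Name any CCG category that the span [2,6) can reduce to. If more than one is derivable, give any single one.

S\(NP/N)

[0,6] S   <
  [0,2] NP/N   <
    [0,1] "park" : NP\N
    [1,2] "river" : (NP/N)\(NP\N)
  [2,6] S\(NP/N)   >
    [2,3] "with" : (S\(NP/N))/N
    [3,6] N   <
      [3,5] N\S   <
        [3,4] "near" : NP
        [4,5] "today" : (N\S)\NP
      [5,6] "liked" : N\(N\S)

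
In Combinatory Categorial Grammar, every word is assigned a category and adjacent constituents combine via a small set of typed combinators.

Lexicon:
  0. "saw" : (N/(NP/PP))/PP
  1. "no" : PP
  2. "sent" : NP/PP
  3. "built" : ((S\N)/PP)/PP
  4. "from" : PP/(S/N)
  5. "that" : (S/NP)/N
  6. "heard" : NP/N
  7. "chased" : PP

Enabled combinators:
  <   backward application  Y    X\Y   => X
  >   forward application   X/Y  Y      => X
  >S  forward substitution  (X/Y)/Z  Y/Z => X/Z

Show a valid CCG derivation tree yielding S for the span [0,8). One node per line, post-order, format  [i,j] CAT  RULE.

[0,1] (N/(NP/PP))/PP  lex  "saw"
[1,2] PP  lex  "no"
[0,2] N/(NP/PP)  >  k=1
[2,3] NP/PP  lex  "sent"
[0,3] N  >  k=2
[3,4] ((S\N)/PP)/PP  lex  "built"
[4,5] PP/(S/N)  lex  "from"
[5,6] (S/NP)/N  lex  "that"
[6,7] NP/N  lex  "heard"
[5,7] S/N  >S  k=6
[4,7] PP  >  k=5
[3,7] (S\N)/PP  >  k=4
[7,8] PP  lex  "chased"
[3,8] S\N  >  k=7
[0,8] S  <  k=3

[0,8] S   <
  [0,3] N   >
    [0,2] N/(NP/PP)   >
      [0,1] "saw" : (N/(NP/PP))/PP
      [1,2] "no" : PP
    [2,3] "sent" : NP/PP
  [3,8] S\N   >
    [3,7] (S\N)/PP   >
      [3,4] "built" : ((S\N)/PP)/PP
      [4,7] PP   >
        [4,5] "from" : PP/(S/N)
        [5,7] S/N   >S
          [5,6] "that" : (S/NP)/N
          [6,7] "heard" : NP/N
    [7,8] "chased" : PP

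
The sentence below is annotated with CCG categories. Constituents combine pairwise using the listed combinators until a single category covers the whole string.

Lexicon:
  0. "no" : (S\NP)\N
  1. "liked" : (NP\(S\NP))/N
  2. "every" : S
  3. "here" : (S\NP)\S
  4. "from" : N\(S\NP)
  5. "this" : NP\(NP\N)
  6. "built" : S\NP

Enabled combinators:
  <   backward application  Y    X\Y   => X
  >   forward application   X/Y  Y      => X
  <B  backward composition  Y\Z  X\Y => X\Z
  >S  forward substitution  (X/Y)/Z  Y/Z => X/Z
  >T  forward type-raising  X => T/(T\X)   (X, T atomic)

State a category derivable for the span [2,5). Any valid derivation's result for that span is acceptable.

N

[0,7] S   <
  [0,6] NP   <
    [0,5] NP\N   <B
      [0,1] "no" : (S\NP)\N
      [1,5] NP\(S\NP)   >
        [1,2] "liked" : (NP\(S\NP))/N
        [2,5] N   <
          [2,4] S\NP   <
            [2,3] "every" : S
            [3,4] "here" : (S\NP)\S
          [4,5] "from" : N\(S\NP)
    [5,6] "this" : NP\(NP\N)
  [6,7] "built" : S\NP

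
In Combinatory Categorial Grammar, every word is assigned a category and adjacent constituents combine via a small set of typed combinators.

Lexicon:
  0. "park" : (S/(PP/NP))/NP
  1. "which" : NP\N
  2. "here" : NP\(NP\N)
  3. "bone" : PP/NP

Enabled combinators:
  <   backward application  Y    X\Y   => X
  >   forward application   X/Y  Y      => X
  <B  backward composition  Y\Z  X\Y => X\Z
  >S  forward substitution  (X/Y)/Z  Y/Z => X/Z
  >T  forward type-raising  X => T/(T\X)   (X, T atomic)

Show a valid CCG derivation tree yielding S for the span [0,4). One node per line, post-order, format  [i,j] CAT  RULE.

[0,4] S   >
  [0,3] S/(PP/NP)   >
    [0,1] "park" : (S/(PP/NP))/NP
    [1,3] NP   <
      [1,2] "which" : NP\N
      [2,3] "here" : NP\(NP\N)
  [3,4] "bone" : PP/NP

[0,1] (S/(PP/NP))/NP  lex  "park"
[1,2] NP\N  lex  "which"
[2,3] NP\(NP\N)  lex  "here"
[1,3] NP  <  k=2
[0,3] S/(PP/NP)  >  k=1
[3,4] PP/NP  lex  "bone"
[0,4] S  >  k=3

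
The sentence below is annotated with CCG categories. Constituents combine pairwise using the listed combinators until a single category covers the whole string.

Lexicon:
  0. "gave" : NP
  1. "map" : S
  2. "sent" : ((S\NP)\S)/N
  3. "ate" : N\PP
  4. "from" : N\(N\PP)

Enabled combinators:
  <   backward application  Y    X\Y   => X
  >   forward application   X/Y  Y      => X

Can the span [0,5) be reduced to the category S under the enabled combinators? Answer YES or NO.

YES

[0,5] S   <
  [0,1] "gave" : NP
  [1,5] S\NP   <
    [1,2] "map" : S
    [2,5] (S\NP)\S   >
      [2,3] "sent" : ((S\NP)\S)/N
      [3,5] N   <
        [3,4] "ate" : N\PP
        [4,5] "from" : N\(N\PP)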